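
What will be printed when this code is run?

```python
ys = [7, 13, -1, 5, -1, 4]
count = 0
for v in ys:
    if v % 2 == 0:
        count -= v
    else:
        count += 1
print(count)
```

1

v=7: not even, count = 0+1 = 1
v=13: not even, count = 1+1 = 2
v=-1: not even, count = 2+1 = 3
v=5: not even, count = 3+1 = 4
v=-1: not even, count = 4+1 = 5
v=4: even, count = 5-4 = 1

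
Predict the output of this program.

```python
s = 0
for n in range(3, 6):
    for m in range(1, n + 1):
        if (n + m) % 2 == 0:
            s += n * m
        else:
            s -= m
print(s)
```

n=3,m=1: even sum, s = 0+3 = 3
n=3,m=2: odd sum, s = 3-2 = 1
n=3,m=3: even sum, s = 1+9 = 10
n=4,m=1: odd sum, s = 10-1 = 9
n=4,m=2: even sum, s = 9+8 = 17
n=4,m=3: odd sum, s = 17-3 = 14
n=4,m=4: even sum, s = 14+16 = 30
n=5,m=1: even sum, s = 30+5 = 35
n=5,m=2: odd sum, s = 35-2 = 33
n=5,m=3: even sum, s = 33+15 = 48
n=5,m=4: odd sum, s = 48-4 = 44
n=5,m=5: even sum, s = 44+25 = 69

69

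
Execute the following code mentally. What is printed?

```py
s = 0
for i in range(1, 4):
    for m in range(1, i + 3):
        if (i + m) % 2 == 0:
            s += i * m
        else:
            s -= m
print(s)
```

31

i=1,m=1: even sum, s = 0+1 = 1
i=1,m=2: odd sum, s = 1-2 = -1
i=1,m=3: even sum, s = (-1)+3 = 2
i=2,m=1: odd sum, s = 2-1 = 1
i=2,m=2: even sum, s = 1+4 = 5
i=2,m=3: odd sum, s = 5-3 = 2
i=2,m=4: even sum, s = 2+8 = 10
i=3,m=1: even sum, s = 10+3 = 13
i=3,m=2: odd sum, s = 13-2 = 11
i=3,m=3: even sum, s = 11+9 = 20
i=3,m=4: odd sum, s = 20-4 = 16
i=3,m=5: even sum, s = 16+15 = 31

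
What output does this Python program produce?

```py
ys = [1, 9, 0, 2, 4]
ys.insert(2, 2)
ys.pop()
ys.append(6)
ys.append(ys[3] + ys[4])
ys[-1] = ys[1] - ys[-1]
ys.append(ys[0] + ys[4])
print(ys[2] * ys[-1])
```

6

insert 2 at 2 → [1, 9, 2, 0, 2, 4]
pop() removes 4 → [1, 9, 2, 0, 2]
append 6 → [1, 9, 2, 0, 2, 6]
append ys[3]+ys[4] = 0+2 = 2 → [1, 9, 2, 0, 2, 6, 2]
ys[-1] = ys[1]-ys[-1] = 9-2 = 7 → [1, 9, 2, 0, 2, 6, 7]
append ys[0]+ys[4] = 1+2 = 3 → [1, 9, 2, 0, 2, 6, 7, 3]
ys[2]*ys[-1] = 2*3 = 6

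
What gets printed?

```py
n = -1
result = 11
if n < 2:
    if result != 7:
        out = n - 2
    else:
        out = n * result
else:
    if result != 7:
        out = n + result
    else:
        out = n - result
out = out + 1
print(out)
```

n=-1, result=11
n < 2 is True; result != 7 is True
→ out = n - 2 = -3
out = (-3)+1 = -2

-2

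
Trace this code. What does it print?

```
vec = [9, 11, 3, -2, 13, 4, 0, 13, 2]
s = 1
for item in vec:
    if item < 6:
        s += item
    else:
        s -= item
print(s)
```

item=9: not <6, s = 1-9 = -8
item=11: not <6, s = (-8)-11 = -19
item=3: <6, s = (-19)+3 = -16
item=-2: <6, s = (-16)+(-2) = -18
item=13: not <6, s = (-18)-13 = -31
item=4: <6, s = (-31)+4 = -27
item=0: <6, s = (-27)+0 = -27
item=13: not <6, s = (-27)-13 = -40
item=2: <6, s = (-40)+2 = -38

-38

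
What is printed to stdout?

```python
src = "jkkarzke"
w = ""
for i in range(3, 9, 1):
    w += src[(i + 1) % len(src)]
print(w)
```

rzkejk

i=3: add src[4]='r' → 'r'
i=4: add src[5]='z' → 'rz'
i=5: add src[6]='k' → 'rzk'
i=6: add src[7]='e' → 'rzke'
i=7: add src[0]='j' → 'rzkej'
i=8: add src[1]='k' → 'rzkejk'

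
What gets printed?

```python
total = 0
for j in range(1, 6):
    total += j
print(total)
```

15

j=1: total = 0+1 = 1
j=2: total = 1+2 = 3
j=3: total = 3+3 = 6
j=4: total = 6+4 = 10
j=5: total = 10+5 = 15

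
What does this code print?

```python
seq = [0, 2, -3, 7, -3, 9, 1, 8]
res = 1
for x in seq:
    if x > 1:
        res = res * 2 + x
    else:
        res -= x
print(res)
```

120

x=0: not >1, res = 1-0 = 1
x=2: >1, res = 1*2+2 = 4
x=-3: not >1, res = 4-(-3) = 7
x=7: >1, res = 7*2+7 = 21
x=-3: not >1, res = 21-(-3) = 24
x=9: >1, res = 24*2+9 = 57
x=1: not >1, res = 57-1 = 56
x=8: >1, res = 56*2+8 = 120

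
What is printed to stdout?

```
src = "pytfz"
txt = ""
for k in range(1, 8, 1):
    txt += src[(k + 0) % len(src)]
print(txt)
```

ytfzpyt

k=1: add src[1]='y' → 'y'
k=2: add src[2]='t' → 'yt'
k=3: add src[3]='f' → 'ytf'
k=4: add src[4]='z' → 'ytfz'
k=5: add src[0]='p' → 'ytfzp'
k=6: add src[1]='y' → 'ytfzpy'
k=7: add src[2]='t' → 'ytfzpyt'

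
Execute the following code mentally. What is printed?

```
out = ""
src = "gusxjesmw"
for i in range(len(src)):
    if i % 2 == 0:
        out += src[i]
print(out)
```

i=0: add 'g' → 'g'
i=1: skip
i=2: add 's' → 'gs'
i=3: skip
i=4: add 'j' → 'gsj'
i=5: skip
i=6: add 's' → 'gsjs'
i=7: skip
i=8: add 'w' → 'gsjsw'

gsjsw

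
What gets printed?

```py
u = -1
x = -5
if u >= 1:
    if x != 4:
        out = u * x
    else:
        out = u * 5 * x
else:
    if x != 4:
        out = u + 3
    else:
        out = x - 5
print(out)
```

u=-1, x=-5
u >= 1 is False; x != 4 is True
→ out = u + 3 = 2

2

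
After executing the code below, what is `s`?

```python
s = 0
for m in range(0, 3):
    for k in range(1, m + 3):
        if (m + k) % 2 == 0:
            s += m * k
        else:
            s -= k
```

m=0,k=1: odd sum, s = 0-1 = -1
m=0,k=2: even sum, s = (-1)+0 = -1
m=1,k=1: even sum, s = (-1)+1 = 0
m=1,k=2: odd sum, s = 0-2 = -2
m=1,k=3: even sum, s = (-2)+3 = 1
m=2,k=1: odd sum, s = 1-1 = 0
m=2,k=2: even sum, s = 0+4 = 4
m=2,k=3: odd sum, s = 4-3 = 1
m=2,k=4: even sum, s = 1+8 = 9

9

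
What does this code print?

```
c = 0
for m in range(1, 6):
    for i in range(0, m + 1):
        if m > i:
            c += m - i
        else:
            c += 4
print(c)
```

m=1,i=0: 1>0, c = 0+1 = 1
m=1,i=1: not 1>1, c = 1+4 = 5
m=2,i=0: 2>0, c = 5+2 = 7
m=2,i=1: 2>1, c = 7+1 = 8
m=2,i=2: not 2>2, c = 8+4 = 12
m=3,i=0: 3>0, c = 12+3 = 15
m=3,i=1: 3>1, c = 15+2 = 17
m=3,i=2: 3>2, c = 17+1 = 18
m=3,i=3: not 3>3, c = 18+4 = 22
m=4,i=0: 4>0, c = 22+4 = 26
m=4,i=1: 4>1, c = 26+3 = 29
m=4,i=2: 4>2, c = 29+2 = 31
m=4,i=3: 4>3, c = 31+1 = 32
m=4,i=4: not 4>4, c = 32+4 = 36
m=5,i=0: 5>0, c = 36+5 = 41
m=5,i=1: 5>1, c = 41+4 = 45
m=5,i=2: 5>2, c = 45+3 = 48
m=5,i=3: 5>3, c = 48+2 = 50
m=5,i=4: 5>4, c = 50+1 = 51
m=5,i=5: not 5>5, c = 51+4 = 55

55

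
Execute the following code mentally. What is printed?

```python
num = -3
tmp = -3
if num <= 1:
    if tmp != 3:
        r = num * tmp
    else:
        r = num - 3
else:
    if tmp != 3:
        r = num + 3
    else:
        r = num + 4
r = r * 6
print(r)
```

54

num=-3, tmp=-3
num <= 1 is True; tmp != 3 is True
→ r = num * tmp = 9
r = 9*6 = 54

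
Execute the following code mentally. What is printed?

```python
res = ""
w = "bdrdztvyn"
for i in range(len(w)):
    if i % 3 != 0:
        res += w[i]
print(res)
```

drztyn

i=0: skip
i=1: add 'd' → 'd'
i=2: add 'r' → 'dr'
i=3: skip
i=4: add 'z' → 'drz'
i=5: add 't' → 'drzt'
i=6: skip
i=7: add 'y' → 'drzty'
i=8: add 'n' → 'drztyn'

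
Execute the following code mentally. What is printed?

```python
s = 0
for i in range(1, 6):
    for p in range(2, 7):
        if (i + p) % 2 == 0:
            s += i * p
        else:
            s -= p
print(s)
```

92

i=1,p=2: odd sum, s = 0-2 = -2
i=1,p=3: even sum, s = (-2)+3 = 1
i=1,p=4: odd sum, s = 1-4 = -3
i=1,p=5: even sum, s = (-3)+5 = 2
i=1,p=6: odd sum, s = 2-6 = -4
i=2,p=2: even sum, s = (-4)+4 = 0
i=2,p=3: odd sum, s = 0-3 = -3
i=2,p=4: even sum, s = (-3)+8 = 5
i=2,p=5: odd sum, s = 5-5 = 0
i=2,p=6: even sum, s = 0+12 = 12
i=3,p=2: odd sum, s = 12-2 = 10
i=3,p=3: even sum, s = 10+9 = 19
i=3,p=4: odd sum, s = 19-4 = 15
i=3,p=5: even sum, s = 15+15 = 30
i=3,p=6: odd sum, s = 30-6 = 24
i=4,p=2: even sum, s = 24+8 = 32
i=4,p=3: odd sum, s = 32-3 = 29
i=4,p=4: even sum, s = 29+16 = 45
i=4,p=5: odd sum, s = 45-5 = 40
i=4,p=6: even sum, s = 40+24 = 64
i=5,p=2: odd sum, s = 64-2 = 62
i=5,p=3: even sum, s = 62+15 = 77
i=5,p=4: odd sum, s = 77-4 = 73
i=5,p=5: even sum, s = 73+25 = 98
i=5,p=6: odd sum, s = 98-6 = 92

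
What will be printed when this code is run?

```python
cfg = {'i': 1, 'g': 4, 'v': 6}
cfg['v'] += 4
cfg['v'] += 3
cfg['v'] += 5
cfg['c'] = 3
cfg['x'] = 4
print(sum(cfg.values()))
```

cfg['v'] = 6+4 = 10 → {'i': 1, 'g': 4, 'v': 10}
cfg['v'] = 10+3 = 13 → {'i': 1, 'g': 4, 'v': 13}
cfg['v'] = 13+5 = 18 → {'i': 1, 'g': 4, 'v': 18}
cfg['c'] = 3 → {'i': 1, 'g': 4, 'v': 18, 'c': 3}
cfg['x'] = 4 → {'i': 1, 'g': 4, 'v': 18, 'c': 3, 'x': 4}
sum of values = 30

30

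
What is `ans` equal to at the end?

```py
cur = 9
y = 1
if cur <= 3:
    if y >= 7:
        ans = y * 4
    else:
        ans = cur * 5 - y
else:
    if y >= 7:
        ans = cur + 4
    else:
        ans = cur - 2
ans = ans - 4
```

cur=9, y=1
cur <= 3 is False; y >= 7 is False
→ ans = cur - 2 = 7
ans = 7-4 = 3

3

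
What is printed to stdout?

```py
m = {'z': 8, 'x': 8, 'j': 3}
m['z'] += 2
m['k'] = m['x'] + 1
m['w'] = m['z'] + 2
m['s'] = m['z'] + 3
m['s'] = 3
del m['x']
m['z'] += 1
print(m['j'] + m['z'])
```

14

m['z'] = 8+2 = 10 → {'z': 10, 'x': 8, 'j': 3}
m['k'] = m['x']+1 = 9 → {'z': 10, 'x': 8, 'j': 3, 'k': 9}
m['w'] = m['z']+2 = 12 → {'z': 10, 'x': 8, 'j': 3, 'k': 9, 'w': 12}
m['s'] = m['z']+3 = 13 → {'z': 10, 'x': 8, 'j': 3, 'k': 9, 'w': 12, 's': 13}
m['s'] = 3 → {'z': 10, 'x': 8, 'j': 3, 'k': 9, 'w': 12, 's': 3}
del 'x' → {'z': 10, 'j': 3, 'k': 9, 'w': 12, 's': 3}
m['z'] = 10+1 = 11 → {'z': 11, 'j': 3, 'k': 9, 'w': 12, 's': 3}
m['j']+m['z'] = 3+11 = 14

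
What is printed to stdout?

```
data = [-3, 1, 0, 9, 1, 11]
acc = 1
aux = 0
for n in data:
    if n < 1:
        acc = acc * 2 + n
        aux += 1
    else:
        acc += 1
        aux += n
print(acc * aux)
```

n=-3: <1, acc = 1*2+(-3) = -1; aux=1
n=1: not <1, acc = (-1)+1 = 0; aux=2
n=0: <1, acc = 0*2+0 = 0; aux=3
n=9: not <1, acc = 0+1 = 1; aux=12
n=1: not <1, acc = 1+1 = 2; aux=13
n=11: not <1, acc = 2+1 = 3; aux=24
acc*aux = 3*24 = 72

72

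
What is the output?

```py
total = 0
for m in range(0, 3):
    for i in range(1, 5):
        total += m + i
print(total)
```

42

m=0,i=1: total = 0+1 = 1
m=0,i=2: total = 1+2 = 3
m=0,i=3: total = 3+3 = 6
m=0,i=4: total = 6+4 = 10
m=1,i=1: total = 10+2 = 12
m=1,i=2: total = 12+3 = 15
m=1,i=3: total = 15+4 = 19
m=1,i=4: total = 19+5 = 24
m=2,i=1: total = 24+3 = 27
m=2,i=2: total = 27+4 = 31
m=2,i=3: total = 31+5 = 36
m=2,i=4: total = 36+6 = 42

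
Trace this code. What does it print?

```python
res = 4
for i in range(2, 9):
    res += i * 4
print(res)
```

144

i=2: res = 4+2*4 = 12
i=3: res = 12+3*4 = 24
i=4: res = 24+4*4 = 40
i=5: res = 40+5*4 = 60
i=6: res = 60+6*4 = 84
i=7: res = 84+7*4 = 112
i=8: res = 112+8*4 = 144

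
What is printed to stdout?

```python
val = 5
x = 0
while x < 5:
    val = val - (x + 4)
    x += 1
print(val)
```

x=0: val = 5-4 = 1
x=1: val = 1-5 = -4
x=2: val = (-4)-6 = -10
x=3: val = (-10)-7 = -17
x=4: val = (-17)-8 = -25

-25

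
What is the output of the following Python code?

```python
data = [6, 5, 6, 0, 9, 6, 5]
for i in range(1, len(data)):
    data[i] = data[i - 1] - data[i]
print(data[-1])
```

i=1: data[1] = 6-5 = 1 → [6, 1, 6, 0, 9, 6, 5]
i=2: data[2] = 1-6 = -5 → [6, 1, -5, 0, 9, 6, 5]
i=3: data[3] = (-5)-0 = -5 → [6, 1, -5, -5, 9, 6, 5]
i=4: data[4] = (-5)-9 = -14 → [6, 1, -5, -5, -14, 6, 5]
i=5: data[5] = (-14)-6 = -20 → [6, 1, -5, -5, -14, -20, 5]
i=6: data[6] = (-20)-5 = -25 → [6, 1, -5, -5, -14, -20, -25]

-25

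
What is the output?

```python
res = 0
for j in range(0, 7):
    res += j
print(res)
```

j=0: res = 0+0 = 0
j=1: res = 0+1 = 1
j=2: res = 1+2 = 3
j=3: res = 3+3 = 6
j=4: res = 6+4 = 10
j=5: res = 10+5 = 15
j=6: res = 15+6 = 21

21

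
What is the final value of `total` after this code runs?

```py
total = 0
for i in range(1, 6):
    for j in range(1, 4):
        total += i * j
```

i=1,j=1: total = 0+1 = 1
i=1,j=2: total = 1+2 = 3
i=1,j=3: total = 3+3 = 6
i=2,j=1: total = 6+2 = 8
i=2,j=2: total = 8+4 = 12
i=2,j=3: total = 12+6 = 18
i=3,j=1: total = 18+3 = 21
i=3,j=2: total = 21+6 = 27
i=3,j=3: total = 27+9 = 36
i=4,j=1: total = 36+4 = 40
i=4,j=2: total = 40+8 = 48
i=4,j=3: total = 48+12 = 60
i=5,j=1: total = 60+5 = 65
i=5,j=2: total = 65+10 = 75
i=5,j=3: total = 75+15 = 90

90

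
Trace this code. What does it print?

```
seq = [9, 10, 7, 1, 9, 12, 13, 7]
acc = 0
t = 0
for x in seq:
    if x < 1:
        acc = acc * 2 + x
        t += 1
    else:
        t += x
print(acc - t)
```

-68

x=9: not <1; t=9
x=10: not <1; t=19
x=7: not <1; t=26
x=1: not <1; t=27
x=9: not <1; t=36
x=12: not <1; t=48
x=13: not <1; t=61
x=7: not <1; t=68
acc-t = 0-68 = -68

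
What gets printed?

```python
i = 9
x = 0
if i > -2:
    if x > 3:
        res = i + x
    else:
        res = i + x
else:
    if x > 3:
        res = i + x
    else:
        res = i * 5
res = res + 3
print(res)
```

12

i=9, x=0
i > -2 is True; x > 3 is False
→ res = i + x = 9
res = 9+3 = 12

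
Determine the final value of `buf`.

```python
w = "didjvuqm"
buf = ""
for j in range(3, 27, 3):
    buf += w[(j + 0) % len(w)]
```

j=3: add w[3]='j' → 'j'
j=6: add w[6]='q' → 'jq'
j=9: add w[1]='i' → 'jqi'
j=12: add w[4]='v' → 'jqiv'
j=15: add w[7]='m' → 'jqivm'
j=18: add w[2]='d' → 'jqivmd'
j=21: add w[5]='u' → 'jqivmdu'
j=24: add w[0]='d' → 'jqivmdud'

'jqivmdud'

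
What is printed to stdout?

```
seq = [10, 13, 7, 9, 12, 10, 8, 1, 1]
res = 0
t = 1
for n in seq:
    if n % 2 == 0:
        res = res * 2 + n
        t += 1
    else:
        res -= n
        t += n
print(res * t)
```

-2808

n=10: even, res = 0*2+10 = 10; t=2
n=13: not even, res = 10-13 = -3; t=15
n=7: not even, res = (-3)-7 = -10; t=22
n=9: not even, res = (-10)-9 = -19; t=31
n=12: even, res = (-19)*2+12 = -26; t=32
n=10: even, res = (-26)*2+10 = -42; t=33
n=8: even, res = (-42)*2+8 = -76; t=34
n=1: not even, res = (-76)-1 = -77; t=35
n=1: not even, res = (-77)-1 = -78; t=36
res*t = (-78)*36 = -2808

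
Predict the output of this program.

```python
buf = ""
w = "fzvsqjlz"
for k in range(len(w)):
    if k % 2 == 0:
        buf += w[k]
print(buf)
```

fvql

k=0: add 'f' → 'f'
k=1: skip
k=2: add 'v' → 'fv'
k=3: skip
k=4: add 'q' → 'fvq'
k=5: skip
k=6: add 'l' → 'fvql'
k=7: skip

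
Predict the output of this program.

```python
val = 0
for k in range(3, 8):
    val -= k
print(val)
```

k=3: val = 0-3 = -3
k=4: val = (-3)-4 = -7
k=5: val = (-7)-5 = -12
k=6: val = (-12)-6 = -18
k=7: val = (-18)-7 = -25

-25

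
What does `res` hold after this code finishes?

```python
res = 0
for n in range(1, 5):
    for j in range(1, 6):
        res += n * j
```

150

n=1,j=1: res = 0+1 = 1
n=1,j=2: res = 1+2 = 3
n=1,j=3: res = 3+3 = 6
n=1,j=4: res = 6+4 = 10
n=1,j=5: res = 10+5 = 15
n=2,j=1: res = 15+2 = 17
n=2,j=2: res = 17+4 = 21
n=2,j=3: res = 21+6 = 27
n=2,j=4: res = 27+8 = 35
n=2,j=5: res = 35+10 = 45
n=3,j=1: res = 45+3 = 48
n=3,j=2: res = 48+6 = 54
n=3,j=3: res = 54+9 = 63
n=3,j=4: res = 63+12 = 75
n=3,j=5: res = 75+15 = 90
n=4,j=1: res = 90+4 = 94
n=4,j=2: res = 94+8 = 102
n=4,j=3: res = 102+12 = 114
n=4,j=4: res = 114+16 = 130
n=4,j=5: res = 130+20 = 150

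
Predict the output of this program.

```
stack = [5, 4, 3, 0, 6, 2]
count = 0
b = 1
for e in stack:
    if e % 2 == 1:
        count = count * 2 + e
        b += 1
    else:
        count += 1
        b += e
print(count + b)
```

33

e=5: odd, count = 0*2+5 = 5; b=2
e=4: not odd, count = 5+1 = 6; b=6
e=3: odd, count = 6*2+3 = 15; b=7
e=0: not odd, count = 15+1 = 16; b=7
e=6: not odd, count = 16+1 = 17; b=13
e=2: not odd, count = 17+1 = 18; b=15
count+b = 18+15 = 33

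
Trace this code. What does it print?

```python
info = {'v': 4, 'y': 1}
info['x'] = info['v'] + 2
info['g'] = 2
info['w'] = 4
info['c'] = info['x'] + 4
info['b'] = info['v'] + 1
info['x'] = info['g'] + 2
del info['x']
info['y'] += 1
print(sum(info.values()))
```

info['x'] = info['v']+2 = 6 → {'v': 4, 'y': 1, 'x': 6}
info['g'] = 2 → {'v': 4, 'y': 1, 'x': 6, 'g': 2}
info['w'] = 4 → {'v': 4, 'y': 1, 'x': 6, 'g': 2, 'w': 4}
info['c'] = info['x']+4 = 10 → {'v': 4, 'y': 1, 'x': 6, 'g': 2, 'w': 4, 'c': 10}
info['b'] = info['v']+1 = 5 → {'v': 4, 'y': 1, 'x': 6, 'g': 2, 'w': 4, 'c': 10, 'b': 5}
info['x'] = info['g']+2 = 4 → {'v': 4, 'y': 1, 'x': 4, 'g': 2, 'w': 4, 'c': 10, 'b': 5}
del 'x' → {'v': 4, 'y': 1, 'g': 2, 'w': 4, 'c': 10, 'b': 5}
info['y'] = 1+1 = 2 → {'v': 4, 'y': 2, 'g': 2, 'w': 4, 'c': 10, 'b': 5}
sum of values = 27

27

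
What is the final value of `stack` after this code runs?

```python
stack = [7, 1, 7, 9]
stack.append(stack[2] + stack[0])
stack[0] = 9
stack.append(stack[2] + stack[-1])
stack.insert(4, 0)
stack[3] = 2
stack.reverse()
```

[21, 14, 0, 2, 7, 1, 9]

append stack[2]+stack[0] = 7+7 = 14 → [7, 1, 7, 9, 14]
stack[0] = 9 → [9, 1, 7, 9, 14]
append stack[2]+stack[-1] = 7+14 = 21 → [9, 1, 7, 9, 14, 21]
insert 0 at 4 → [9, 1, 7, 9, 0, 14, 21]
stack[3] = 2 → [9, 1, 7, 2, 0, 14, 21]
reverse → [21, 14, 0, 2, 7, 1, 9]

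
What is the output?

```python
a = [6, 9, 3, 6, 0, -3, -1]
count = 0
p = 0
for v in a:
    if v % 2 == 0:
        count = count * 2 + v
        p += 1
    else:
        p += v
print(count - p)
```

v=6: even, count = 0*2+6 = 6; p=1
v=9: not even; p=10
v=3: not even; p=13
v=6: even, count = 6*2+6 = 18; p=14
v=0: even, count = 18*2+0 = 36; p=15
v=-3: not even; p=12
v=-1: not even; p=11
count-p = 36-11 = 25

25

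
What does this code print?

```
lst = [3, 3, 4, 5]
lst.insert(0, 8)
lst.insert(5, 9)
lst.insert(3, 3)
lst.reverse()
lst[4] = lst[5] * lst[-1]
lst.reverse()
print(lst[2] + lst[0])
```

insert 8 at 0 → [8, 3, 3, 4, 5]
insert 9 at 5 → [8, 3, 3, 4, 5, 9]
insert 3 at 3 → [8, 3, 3, 3, 4, 5, 9]
reverse → [9, 5, 4, 3, 3, 3, 8]
lst[4] = lst[5]*lst[-1] = 3*8 = 24 → [9, 5, 4, 3, 24, 3, 8]
reverse → [8, 3, 24, 3, 4, 5, 9]
lst[2]+lst[0] = 24+8 = 32

32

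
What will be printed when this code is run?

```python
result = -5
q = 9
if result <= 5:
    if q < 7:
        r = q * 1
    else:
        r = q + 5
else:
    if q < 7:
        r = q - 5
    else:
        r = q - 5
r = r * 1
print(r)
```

14

result=-5, q=9
result <= 5 is True; q < 7 is False
→ r = q + 5 = 14
r = 14*1 = 14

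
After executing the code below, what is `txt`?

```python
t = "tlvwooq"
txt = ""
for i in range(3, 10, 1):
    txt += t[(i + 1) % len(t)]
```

i=3: add t[4]='o' → 'o'
i=4: add t[5]='o' → 'oo'
i=5: add t[6]='q' → 'ooq'
i=6: add t[0]='t' → 'ooqt'
i=7: add t[1]='l' → 'ooqtl'
i=8: add t[2]='v' → 'ooqtlv'
i=9: add t[3]='w' → 'ooqtlvw'

'ooqtlvw'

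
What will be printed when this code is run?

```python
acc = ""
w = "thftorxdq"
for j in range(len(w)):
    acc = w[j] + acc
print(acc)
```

j=0: prepend 't' → 't'
j=1: prepend 'h' → 'ht'
j=2: prepend 'f' → 'fht'
j=3: prepend 't' → 'tfht'
j=4: prepend 'o' → 'otfht'
j=5: prepend 'r' → 'rotfht'
j=6: prepend 'x' → 'xrotfht'
j=7: prepend 'd' → 'dxrotfht'
j=8: prepend 'q' → 'qdxrotfht'

qdxrotfht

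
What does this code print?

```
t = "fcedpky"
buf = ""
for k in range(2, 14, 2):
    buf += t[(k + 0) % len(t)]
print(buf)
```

epycdk

k=2: add t[2]='e' → 'e'
k=4: add t[4]='p' → 'ep'
k=6: add t[6]='y' → 'epy'
k=8: add t[1]='c' → 'epyc'
k=10: add t[3]='d' → 'epycd'
k=12: add t[5]='k' → 'epycdk'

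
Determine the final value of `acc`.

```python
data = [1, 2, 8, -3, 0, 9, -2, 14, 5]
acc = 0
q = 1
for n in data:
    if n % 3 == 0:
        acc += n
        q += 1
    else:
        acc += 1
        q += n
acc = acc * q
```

384

n=1: not %3==0, acc = 0+1 = 1; q=2
n=2: not %3==0, acc = 1+1 = 2; q=4
n=8: not %3==0, acc = 2+1 = 3; q=12
n=-3: %3==0, acc = 3+(-3) = 0; q=13
n=0: %3==0, acc = 0+0 = 0; q=14
n=9: %3==0, acc = 0+9 = 9; q=15
n=-2: not %3==0, acc = 9+1 = 10; q=13
n=14: not %3==0, acc = 10+1 = 11; q=27
n=5: not %3==0, acc = 11+1 = 12; q=32
acc*q = 12*32 = 384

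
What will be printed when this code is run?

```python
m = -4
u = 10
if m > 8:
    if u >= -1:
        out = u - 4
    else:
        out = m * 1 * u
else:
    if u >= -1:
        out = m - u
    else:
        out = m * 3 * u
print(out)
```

m=-4, u=10
m > 8 is False; u >= -1 is True
→ out = m - u = -14

-14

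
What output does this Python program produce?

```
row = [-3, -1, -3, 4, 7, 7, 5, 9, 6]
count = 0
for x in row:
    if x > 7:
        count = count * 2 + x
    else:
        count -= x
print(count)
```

x=-3: not >7, count = 0-(-3) = 3
x=-1: not >7, count = 3-(-1) = 4
x=-3: not >7, count = 4-(-3) = 7
x=4: not >7, count = 7-4 = 3
x=7: not >7, count = 3-7 = -4
x=7: not >7, count = (-4)-7 = -11
x=5: not >7, count = (-11)-5 = -16
x=9: >7, count = (-16)*2+9 = -23
x=6: not >7, count = (-23)-6 = -29

-29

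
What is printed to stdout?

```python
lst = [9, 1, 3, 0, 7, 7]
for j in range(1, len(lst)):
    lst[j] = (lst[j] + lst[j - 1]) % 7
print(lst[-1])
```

j=1: lst[1] = (1+9)%7 = 3 → [9, 3, 3, 0, 7, 7]
j=2: lst[2] = (3+3)%7 = 6 → [9, 3, 6, 0, 7, 7]
j=3: lst[3] = (0+6)%7 = 6 → [9, 3, 6, 6, 7, 7]
j=4: lst[4] = (7+6)%7 = 6 → [9, 3, 6, 6, 6, 7]
j=5: lst[5] = (7+6)%7 = 6 → [9, 3, 6, 6, 6, 6]

6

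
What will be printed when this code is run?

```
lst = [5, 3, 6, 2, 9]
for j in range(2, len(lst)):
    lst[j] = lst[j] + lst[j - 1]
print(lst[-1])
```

20

j=2: lst[2] = 6+3 = 9 → [5, 3, 9, 2, 9]
j=3: lst[3] = 2+9 = 11 → [5, 3, 9, 11, 9]
j=4: lst[4] = 9+11 = 20 → [5, 3, 9, 11, 20]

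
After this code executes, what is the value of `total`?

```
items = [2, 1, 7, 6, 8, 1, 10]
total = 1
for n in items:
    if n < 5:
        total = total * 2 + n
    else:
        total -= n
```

-33

n=2: <5, total = 1*2+2 = 4
n=1: <5, total = 4*2+1 = 9
n=7: not <5, total = 9-7 = 2
n=6: not <5, total = 2-6 = -4
n=8: not <5, total = (-4)-8 = -12
n=1: <5, total = (-12)*2+1 = -23
n=10: not <5, total = (-23)-10 = -33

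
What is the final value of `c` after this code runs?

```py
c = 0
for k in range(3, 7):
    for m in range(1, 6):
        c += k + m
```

150

k=3,m=1: c = 0+4 = 4
k=3,m=2: c = 4+5 = 9
k=3,m=3: c = 9+6 = 15
k=3,m=4: c = 15+7 = 22
k=3,m=5: c = 22+8 = 30
k=4,m=1: c = 30+5 = 35
k=4,m=2: c = 35+6 = 41
k=4,m=3: c = 41+7 = 48
k=4,m=4: c = 48+8 = 56
k=4,m=5: c = 56+9 = 65
k=5,m=1: c = 65+6 = 71
k=5,m=2: c = 71+7 = 78
k=5,m=3: c = 78+8 = 86
k=5,m=4: c = 86+9 = 95
k=5,m=5: c = 95+10 = 105
k=6,m=1: c = 105+7 = 112
k=6,m=2: c = 112+8 = 120
k=6,m=3: c = 120+9 = 129
k=6,m=4: c = 129+10 = 139
k=6,m=5: c = 139+11 = 150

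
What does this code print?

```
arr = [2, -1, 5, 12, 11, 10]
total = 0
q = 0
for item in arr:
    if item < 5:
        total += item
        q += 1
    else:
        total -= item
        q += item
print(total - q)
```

item=2: <5, total = 0+2 = 2; q=1
item=-1: <5, total = 2+(-1) = 1; q=2
item=5: not <5, total = 1-5 = -4; q=7
item=12: not <5, total = (-4)-12 = -16; q=19
item=11: not <5, total = (-16)-11 = -27; q=30
item=10: not <5, total = (-27)-10 = -37; q=40
total-q = (-37)-40 = -77

-77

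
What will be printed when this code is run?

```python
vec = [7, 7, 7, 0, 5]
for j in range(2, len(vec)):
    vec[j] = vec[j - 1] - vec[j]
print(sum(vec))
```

9

j=2: vec[2] = 7-7 = 0 → [7, 7, 0, 0, 5]
j=3: vec[3] = 0-0 = 0 → [7, 7, 0, 0, 5]
j=4: vec[4] = 0-5 = -5 → [7, 7, 0, 0, -5]
sum = 9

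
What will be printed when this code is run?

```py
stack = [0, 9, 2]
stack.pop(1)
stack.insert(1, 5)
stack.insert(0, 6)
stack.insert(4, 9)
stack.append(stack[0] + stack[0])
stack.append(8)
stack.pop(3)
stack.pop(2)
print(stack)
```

[6, 0, 9, 12, 8]

pop(1) removes 9 → [0, 2]
insert 5 at 1 → [0, 5, 2]
insert 6 at 0 → [6, 0, 5, 2]
insert 9 at 4 → [6, 0, 5, 2, 9]
append stack[0]+stack[0] = 6+6 = 12 → [6, 0, 5, 2, 9, 12]
append 8 → [6, 0, 5, 2, 9, 12, 8]
pop(3) removes 2 → [6, 0, 5, 9, 12, 8]
pop(2) removes 5 → [6, 0, 9, 12, 8]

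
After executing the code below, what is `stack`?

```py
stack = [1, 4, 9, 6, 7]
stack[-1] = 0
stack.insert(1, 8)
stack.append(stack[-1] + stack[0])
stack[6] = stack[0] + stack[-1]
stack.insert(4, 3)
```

[1, 8, 4, 9, 3, 6, 0, 2]

stack[-1] = 0 → [1, 4, 9, 6, 0]
insert 8 at 1 → [1, 8, 4, 9, 6, 0]
append stack[-1]+stack[0] = 0+1 = 1 → [1, 8, 4, 9, 6, 0, 1]
stack[6] = stack[0]+stack[-1] = 1+1 = 2 → [1, 8, 4, 9, 6, 0, 2]
insert 3 at 4 → [1, 8, 4, 9, 3, 6, 0, 2]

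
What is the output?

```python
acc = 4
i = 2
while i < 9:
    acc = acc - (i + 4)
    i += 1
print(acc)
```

-59

i=2: acc = 4-6 = -2
i=3: acc = (-2)-7 = -9
i=4: acc = (-9)-8 = -17
i=5: acc = (-17)-9 = -26
i=6: acc = (-26)-10 = -36
i=7: acc = (-36)-11 = -47
i=8: acc = (-47)-12 = -59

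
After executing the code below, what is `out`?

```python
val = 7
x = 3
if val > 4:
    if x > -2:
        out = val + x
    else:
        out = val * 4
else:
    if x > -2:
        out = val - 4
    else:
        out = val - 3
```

10

val=7, x=3
val > 4 is True; x > -2 is True
→ out = val + x = 10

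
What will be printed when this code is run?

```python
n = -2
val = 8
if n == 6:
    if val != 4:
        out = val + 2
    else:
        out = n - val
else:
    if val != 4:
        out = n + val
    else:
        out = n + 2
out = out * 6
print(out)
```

36

n=-2, val=8
n == 6 is False; val != 4 is True
→ out = n + val = 6
out = 6*6 = 36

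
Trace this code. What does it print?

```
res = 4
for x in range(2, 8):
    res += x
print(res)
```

x=2: res = 4+2 = 6
x=3: res = 6+3 = 9
x=4: res = 9+4 = 13
x=5: res = 13+5 = 18
x=6: res = 18+6 = 24
x=7: res = 24+7 = 31

31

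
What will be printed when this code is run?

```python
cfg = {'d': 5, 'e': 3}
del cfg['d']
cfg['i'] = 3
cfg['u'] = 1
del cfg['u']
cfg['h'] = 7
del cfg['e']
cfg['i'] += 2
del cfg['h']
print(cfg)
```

{'i': 5}

del 'd' → {'e': 3}
cfg['i'] = 3 → {'e': 3, 'i': 3}
cfg['u'] = 1 → {'e': 3, 'i': 3, 'u': 1}
del 'u' → {'e': 3, 'i': 3}
cfg['h'] = 7 → {'e': 3, 'i': 3, 'h': 7}
del 'e' → {'i': 3, 'h': 7}
cfg['i'] = 3+2 = 5 → {'i': 5, 'h': 7}
del 'h' → {'i': 5}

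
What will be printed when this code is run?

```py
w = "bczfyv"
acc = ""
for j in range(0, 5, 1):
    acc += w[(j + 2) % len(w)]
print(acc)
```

zfyvb

j=0: add w[2]='z' → 'z'
j=1: add w[3]='f' → 'zf'
j=2: add w[4]='y' → 'zfy'
j=3: add w[5]='v' → 'zfyv'
j=4: add w[0]='b' → 'zfyvb'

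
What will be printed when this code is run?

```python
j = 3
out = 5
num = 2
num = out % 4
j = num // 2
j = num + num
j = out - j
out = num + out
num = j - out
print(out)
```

6

num = 5%4 = 1
j = 1//2 = 0
j = 1+1 = 2
j = 5-2 = 3
out = 1+5 = 6
num = 3-6 = -3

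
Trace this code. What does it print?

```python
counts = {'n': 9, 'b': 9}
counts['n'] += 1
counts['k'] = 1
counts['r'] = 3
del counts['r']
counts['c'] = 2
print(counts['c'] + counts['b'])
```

counts['n'] = 9+1 = 10 → {'n': 10, 'b': 9}
counts['k'] = 1 → {'n': 10, 'b': 9, 'k': 1}
counts['r'] = 3 → {'n': 10, 'b': 9, 'k': 1, 'r': 3}
del 'r' → {'n': 10, 'b': 9, 'k': 1}
counts['c'] = 2 → {'n': 10, 'b': 9, 'k': 1, 'c': 2}
counts['c']+counts['b'] = 2+9 = 11

11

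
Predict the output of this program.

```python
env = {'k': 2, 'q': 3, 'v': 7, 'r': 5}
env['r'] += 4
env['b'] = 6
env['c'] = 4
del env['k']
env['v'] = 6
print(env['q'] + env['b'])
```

env['r'] = 5+4 = 9 → {'k': 2, 'q': 3, 'v': 7, 'r': 9}
env['b'] = 6 → {'k': 2, 'q': 3, 'v': 7, 'r': 9, 'b': 6}
env['c'] = 4 → {'k': 2, 'q': 3, 'v': 7, 'r': 9, 'b': 6, 'c': 4}
del 'k' → {'q': 3, 'v': 7, 'r': 9, 'b': 6, 'c': 4}
env['v'] = 6 → {'q': 3, 'v': 6, 'r': 9, 'b': 6, 'c': 4}
env['q']+env['b'] = 3+6 = 9

9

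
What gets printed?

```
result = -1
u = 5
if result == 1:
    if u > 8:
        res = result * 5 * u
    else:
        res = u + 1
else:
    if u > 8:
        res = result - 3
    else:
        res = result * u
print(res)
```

-5

result=-1, u=5
result == 1 is False; u > 8 is False
→ res = result * u = -5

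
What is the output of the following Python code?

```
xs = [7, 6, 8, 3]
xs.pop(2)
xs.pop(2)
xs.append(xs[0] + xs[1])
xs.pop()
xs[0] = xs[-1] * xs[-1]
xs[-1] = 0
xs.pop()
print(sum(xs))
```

36

pop(2) removes 8 → [7, 6, 3]
pop(2) removes 3 → [7, 6]
append xs[0]+xs[1] = 7+6 = 13 → [7, 6, 13]
pop() removes 13 → [7, 6]
xs[0] = xs[-1]*xs[-1] = 6*6 = 36 → [36, 6]
xs[-1] = 0 → [36, 0]
pop() removes 0 → [36]
sum = 36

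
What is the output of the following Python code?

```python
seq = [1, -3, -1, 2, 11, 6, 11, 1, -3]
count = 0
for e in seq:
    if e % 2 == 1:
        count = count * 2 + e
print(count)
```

e=1: odd, count = 0*2+1 = 1
e=-3: odd, count = 1*2+(-3) = -1
e=-1: odd, count = (-1)*2+(-1) = -3
e=2: not odd
e=11: odd, count = (-3)*2+11 = 5
e=6: not odd
e=11: odd, count = 5*2+11 = 21
e=1: odd, count = 21*2+1 = 43
e=-3: odd, count = 43*2+(-3) = 83

83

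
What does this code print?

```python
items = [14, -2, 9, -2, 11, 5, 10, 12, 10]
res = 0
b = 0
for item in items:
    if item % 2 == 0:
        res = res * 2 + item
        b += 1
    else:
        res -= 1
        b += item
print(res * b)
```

13702

item=14: even, res = 0*2+14 = 14; b=1
item=-2: even, res = 14*2+(-2) = 26; b=2
item=9: not even, res = 26-1 = 25; b=11
item=-2: even, res = 25*2+(-2) = 48; b=12
item=11: not even, res = 48-1 = 47; b=23
item=5: not even, res = 47-1 = 46; b=28
item=10: even, res = 46*2+10 = 102; b=29
item=12: even, res = 102*2+12 = 216; b=30
item=10: even, res = 216*2+10 = 442; b=31
res*b = 442*31 = 13702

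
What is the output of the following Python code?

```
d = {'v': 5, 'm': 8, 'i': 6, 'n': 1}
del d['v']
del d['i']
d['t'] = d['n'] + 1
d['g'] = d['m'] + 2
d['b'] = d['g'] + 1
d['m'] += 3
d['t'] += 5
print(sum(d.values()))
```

40

del 'v' → {'m': 8, 'i': 6, 'n': 1}
del 'i' → {'m': 8, 'n': 1}
d['t'] = d['n']+1 = 2 → {'m': 8, 'n': 1, 't': 2}
d['g'] = d['m']+2 = 10 → {'m': 8, 'n': 1, 't': 2, 'g': 10}
d['b'] = d['g']+1 = 11 → {'m': 8, 'n': 1, 't': 2, 'g': 10, 'b': 11}
d['m'] = 8+3 = 11 → {'m': 11, 'n': 1, 't': 2, 'g': 10, 'b': 11}
d['t'] = 2+5 = 7 → {'m': 11, 'n': 1, 't': 7, 'g': 10, 'b': 11}
sum of values = 40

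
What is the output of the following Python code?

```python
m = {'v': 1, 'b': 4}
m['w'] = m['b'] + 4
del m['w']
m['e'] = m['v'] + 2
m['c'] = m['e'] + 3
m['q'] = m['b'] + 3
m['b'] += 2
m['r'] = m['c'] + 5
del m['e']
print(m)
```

{'v': 1, 'b': 6, 'c': 6, 'q': 7, 'r': 11}

m['w'] = m['b']+4 = 8 → {'v': 1, 'b': 4, 'w': 8}
del 'w' → {'v': 1, 'b': 4}
m['e'] = m['v']+2 = 3 → {'v': 1, 'b': 4, 'e': 3}
m['c'] = m['e']+3 = 6 → {'v': 1, 'b': 4, 'e': 3, 'c': 6}
m['q'] = m['b']+3 = 7 → {'v': 1, 'b': 4, 'e': 3, 'c': 6, 'q': 7}
m['b'] = 4+2 = 6 → {'v': 1, 'b': 6, 'e': 3, 'c': 6, 'q': 7}
m['r'] = m['c']+5 = 11 → {'v': 1, 'b': 6, 'e': 3, 'c': 6, 'q': 7, 'r': 11}
del 'e' → {'v': 1, 'b': 6, 'c': 6, 'q': 7, 'r': 11}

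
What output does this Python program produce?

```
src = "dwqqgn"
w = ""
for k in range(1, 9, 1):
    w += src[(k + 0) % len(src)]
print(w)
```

wqqgndwq

k=1: add src[1]='w' → 'w'
k=2: add src[2]='q' → 'wq'
k=3: add src[3]='q' → 'wqq'
k=4: add src[4]='g' → 'wqqg'
k=5: add src[5]='n' → 'wqqgn'
k=6: add src[0]='d' → 'wqqgnd'
k=7: add src[1]='w' → 'wqqgndw'
k=8: add src[2]='q' → 'wqqgndwq'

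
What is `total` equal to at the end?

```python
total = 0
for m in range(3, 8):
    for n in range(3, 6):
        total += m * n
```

300

m=3,n=3: total = 0+9 = 9
m=3,n=4: total = 9+12 = 21
m=3,n=5: total = 21+15 = 36
m=4,n=3: total = 36+12 = 48
m=4,n=4: total = 48+16 = 64
m=4,n=5: total = 64+20 = 84
m=5,n=3: total = 84+15 = 99
m=5,n=4: total = 99+20 = 119
m=5,n=5: total = 119+25 = 144
m=6,n=3: total = 144+18 = 162
m=6,n=4: total = 162+24 = 186
m=6,n=5: total = 186+30 = 216
m=7,n=3: total = 216+21 = 237
m=7,n=4: total = 237+28 = 265
m=7,n=5: total = 265+35 = 300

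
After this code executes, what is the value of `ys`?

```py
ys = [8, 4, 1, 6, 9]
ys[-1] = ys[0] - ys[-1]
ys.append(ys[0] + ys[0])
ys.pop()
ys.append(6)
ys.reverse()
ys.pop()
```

ys[-1] = ys[0]-ys[-1] = 8-9 = -1 → [8, 4, 1, 6, -1]
append ys[0]+ys[0] = 8+8 = 16 → [8, 4, 1, 6, -1, 16]
pop() removes 16 → [8, 4, 1, 6, -1]
append 6 → [8, 4, 1, 6, -1, 6]
reverse → [6, -1, 6, 1, 4, 8]
pop() removes 8 → [6, -1, 6, 1, 4]

[6, -1, 6, 1, 4]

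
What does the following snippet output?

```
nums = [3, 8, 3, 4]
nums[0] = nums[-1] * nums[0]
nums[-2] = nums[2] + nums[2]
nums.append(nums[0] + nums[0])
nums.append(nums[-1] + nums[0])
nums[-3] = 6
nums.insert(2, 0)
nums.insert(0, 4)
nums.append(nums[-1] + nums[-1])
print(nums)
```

[4, 12, 8, 0, 6, 6, 24, 36, 72]

nums[0] = nums[-1]*nums[0] = 4*3 = 12 → [12, 8, 3, 4]
nums[-2] = nums[2]+nums[2] = 3+3 = 6 → [12, 8, 6, 4]
append nums[0]+nums[0] = 12+12 = 24 → [12, 8, 6, 4, 24]
append nums[-1]+nums[0] = 24+12 = 36 → [12, 8, 6, 4, 24, 36]
nums[-3] = 6 → [12, 8, 6, 6, 24, 36]
insert 0 at 2 → [12, 8, 0, 6, 6, 24, 36]
insert 4 at 0 → [4, 12, 8, 0, 6, 6, 24, 36]
append nums[-1]+nums[-1] = 36+36 = 72 → [4, 12, 8, 0, 6, 6, 24, 36, 72]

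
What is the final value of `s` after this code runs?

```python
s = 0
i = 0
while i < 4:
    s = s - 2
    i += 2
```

i=0: s = 0-2 = -2
i=2: s = (-2)-2 = -4

-4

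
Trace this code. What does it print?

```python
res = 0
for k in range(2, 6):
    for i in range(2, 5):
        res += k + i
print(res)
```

78

k=2,i=2: res = 0+4 = 4
k=2,i=3: res = 4+5 = 9
k=2,i=4: res = 9+6 = 15
k=3,i=2: res = 15+5 = 20
k=3,i=3: res = 20+6 = 26
k=3,i=4: res = 26+7 = 33
k=4,i=2: res = 33+6 = 39
k=4,i=3: res = 39+7 = 46
k=4,i=4: res = 46+8 = 54
k=5,i=2: res = 54+7 = 61
k=5,i=3: res = 61+8 = 69
k=5,i=4: res = 69+9 = 78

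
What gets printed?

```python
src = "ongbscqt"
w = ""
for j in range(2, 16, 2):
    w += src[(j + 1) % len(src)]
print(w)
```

bctnbct

j=2: add src[3]='b' → 'b'
j=4: add src[5]='c' → 'bc'
j=6: add src[7]='t' → 'bct'
j=8: add src[1]='n' → 'bctn'
j=10: add src[3]='b' → 'bctnb'
j=12: add src[5]='c' → 'bctnbc'
j=14: add src[7]='t' → 'bctnbct'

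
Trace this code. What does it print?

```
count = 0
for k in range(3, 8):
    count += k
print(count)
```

25

k=3: count = 0+3 = 3
k=4: count = 3+4 = 7
k=5: count = 7+5 = 12
k=6: count = 12+6 = 18
k=7: count = 18+7 = 25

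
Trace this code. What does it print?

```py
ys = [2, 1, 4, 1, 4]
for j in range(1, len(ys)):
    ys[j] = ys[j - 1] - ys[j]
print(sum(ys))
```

j=1: ys[1] = 2-1 = 1 → [2, 1, 4, 1, 4]
j=2: ys[2] = 1-4 = -3 → [2, 1, -3, 1, 4]
j=3: ys[3] = (-3)-1 = -4 → [2, 1, -3, -4, 4]
j=4: ys[4] = (-4)-4 = -8 → [2, 1, -3, -4, -8]
sum = -12

-12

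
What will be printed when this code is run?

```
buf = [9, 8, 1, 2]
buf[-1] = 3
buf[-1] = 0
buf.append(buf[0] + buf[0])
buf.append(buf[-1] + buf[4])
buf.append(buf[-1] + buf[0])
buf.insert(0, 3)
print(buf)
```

buf[-1] = 3 → [9, 8, 1, 3]
buf[-1] = 0 → [9, 8, 1, 0]
append buf[0]+buf[0] = 9+9 = 18 → [9, 8, 1, 0, 18]
append buf[-1]+buf[4] = 18+18 = 36 → [9, 8, 1, 0, 18, 36]
append buf[-1]+buf[0] = 36+9 = 45 → [9, 8, 1, 0, 18, 36, 45]
insert 3 at 0 → [3, 9, 8, 1, 0, 18, 36, 45]

[3, 9, 8, 1, 0, 18, 36, 45]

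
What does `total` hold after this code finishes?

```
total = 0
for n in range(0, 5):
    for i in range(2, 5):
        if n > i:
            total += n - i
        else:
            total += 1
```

16

n=0,i=2: not 0>2, total = 0+1 = 1
n=0,i=3: not 0>3, total = 1+1 = 2
n=0,i=4: not 0>4, total = 2+1 = 3
n=1,i=2: not 1>2, total = 3+1 = 4
n=1,i=3: not 1>3, total = 4+1 = 5
n=1,i=4: not 1>4, total = 5+1 = 6
n=2,i=2: not 2>2, total = 6+1 = 7
n=2,i=3: not 2>3, total = 7+1 = 8
n=2,i=4: not 2>4, total = 8+1 = 9
n=3,i=2: 3>2, total = 9+1 = 10
n=3,i=3: not 3>3, total = 10+1 = 11
n=3,i=4: not 3>4, total = 11+1 = 12
n=4,i=2: 4>2, total = 12+2 = 14
n=4,i=3: 4>3, total = 14+1 = 15
n=4,i=4: not 4>4, total = 15+1 = 16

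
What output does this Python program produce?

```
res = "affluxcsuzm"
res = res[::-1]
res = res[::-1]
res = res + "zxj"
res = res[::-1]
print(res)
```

jxzmzuscxulffa

reverse → 'mzuscxulffa'
reverse → 'affluxcsuzm'
+ 'zxj' → 'affluxcsuzmzxj'
reverse → 'jxzmzuscxulffa'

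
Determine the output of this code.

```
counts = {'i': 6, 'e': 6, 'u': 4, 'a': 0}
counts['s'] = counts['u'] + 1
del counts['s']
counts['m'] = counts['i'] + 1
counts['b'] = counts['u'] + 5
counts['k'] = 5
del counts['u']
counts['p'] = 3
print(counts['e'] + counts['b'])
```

15

counts['s'] = counts['u']+1 = 5 → {'i': 6, 'e': 6, 'u': 4, 'a': 0, 's': 5}
del 's' → {'i': 6, 'e': 6, 'u': 4, 'a': 0}
counts['m'] = counts['i']+1 = 7 → {'i': 6, 'e': 6, 'u': 4, 'a': 0, 'm': 7}
counts['b'] = counts['u']+5 = 9 → {'i': 6, 'e': 6, 'u': 4, 'a': 0, 'm': 7, 'b': 9}
counts['k'] = 5 → {'i': 6, 'e': 6, 'u': 4, 'a': 0, 'm': 7, 'b': 9, 'k': 5}
del 'u' → {'i': 6, 'e': 6, 'a': 0, 'm': 7, 'b': 9, 'k': 5}
counts['p'] = 3 → {'i': 6, 'e': 6, 'a': 0, 'm': 7, 'b': 9, 'k': 5, 'p': 3}
counts['e']+counts['b'] = 6+9 = 15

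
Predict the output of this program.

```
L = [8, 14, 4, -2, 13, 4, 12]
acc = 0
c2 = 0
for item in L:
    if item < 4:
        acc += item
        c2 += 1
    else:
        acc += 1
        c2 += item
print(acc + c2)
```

60

item=8: not <4, acc = 0+1 = 1; c2=8
item=14: not <4, acc = 1+1 = 2; c2=22
item=4: not <4, acc = 2+1 = 3; c2=26
item=-2: <4, acc = 3+(-2) = 1; c2=27
item=13: not <4, acc = 1+1 = 2; c2=40
item=4: not <4, acc = 2+1 = 3; c2=44
item=12: not <4, acc = 3+1 = 4; c2=56
acc+c2 = 4+56 = 60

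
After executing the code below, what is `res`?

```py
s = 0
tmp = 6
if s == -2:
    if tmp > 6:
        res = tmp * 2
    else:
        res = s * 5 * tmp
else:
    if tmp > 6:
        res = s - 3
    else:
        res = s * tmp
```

s=0, tmp=6
s == -2 is False; tmp > 6 is False
→ res = s * tmp = 0

0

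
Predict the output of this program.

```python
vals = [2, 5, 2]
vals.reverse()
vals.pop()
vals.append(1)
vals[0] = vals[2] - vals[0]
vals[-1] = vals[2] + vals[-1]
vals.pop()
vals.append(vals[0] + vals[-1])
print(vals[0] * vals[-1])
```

-4

reverse → [2, 5, 2]
pop() removes 2 → [2, 5]
append 1 → [2, 5, 1]
vals[0] = vals[2]-vals[0] = 1-2 = -1 → [-1, 5, 1]
vals[-1] = vals[2]+vals[-1] = 1+1 = 2 → [-1, 5, 2]
pop() removes 2 → [-1, 5]
append vals[0]+vals[-1] = (-1)+5 = 4 → [-1, 5, 4]
vals[0]*vals[-1] = (-1)*4 = -4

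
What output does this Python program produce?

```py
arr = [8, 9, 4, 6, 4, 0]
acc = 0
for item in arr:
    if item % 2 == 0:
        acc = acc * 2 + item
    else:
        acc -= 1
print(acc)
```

item=8: even, acc = 0*2+8 = 8
item=9: not even, acc = 8-1 = 7
item=4: even, acc = 7*2+4 = 18
item=6: even, acc = 18*2+6 = 42
item=4: even, acc = 42*2+4 = 88
item=0: even, acc = 88*2+0 = 176

176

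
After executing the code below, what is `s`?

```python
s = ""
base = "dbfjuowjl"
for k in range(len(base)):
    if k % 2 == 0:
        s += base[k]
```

'dfuwl'

k=0: add 'd' → 'd'
k=1: skip
k=2: add 'f' → 'df'
k=3: skip
k=4: add 'u' → 'dfu'
k=5: skip
k=6: add 'w' → 'dfuw'
k=7: skip
k=8: add 'l' → 'dfuwl'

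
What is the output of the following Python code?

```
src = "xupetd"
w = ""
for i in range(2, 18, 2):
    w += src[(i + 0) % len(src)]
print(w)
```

i=2: add src[2]='p' → 'p'
i=4: add src[4]='t' → 'pt'
i=6: add src[0]='x' → 'ptx'
i=8: add src[2]='p' → 'ptxp'
i=10: add src[4]='t' → 'ptxpt'
i=12: add src[0]='x' → 'ptxptx'
i=14: add src[2]='p' → 'ptxptxp'
i=16: add src[4]='t' → 'ptxptxpt'

ptxptxpt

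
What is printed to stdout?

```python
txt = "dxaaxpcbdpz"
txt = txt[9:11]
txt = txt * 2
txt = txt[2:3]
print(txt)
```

slice [9:11] → 'pz'
repeat ×2 → 'pzpz'
slice [2:3] → 'p'

p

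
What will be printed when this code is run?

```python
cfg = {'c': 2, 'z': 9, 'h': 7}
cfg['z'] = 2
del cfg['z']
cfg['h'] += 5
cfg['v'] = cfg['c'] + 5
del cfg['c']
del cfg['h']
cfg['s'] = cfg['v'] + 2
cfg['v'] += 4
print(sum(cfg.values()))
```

cfg['z'] = 2 → {'c': 2, 'z': 2, 'h': 7}
del 'z' → {'c': 2, 'h': 7}
cfg['h'] = 7+5 = 12 → {'c': 2, 'h': 12}
cfg['v'] = cfg['c']+5 = 7 → {'c': 2, 'h': 12, 'v': 7}
del 'c' → {'h': 12, 'v': 7}
del 'h' → {'v': 7}
cfg['s'] = cfg['v']+2 = 9 → {'v': 7, 's': 9}
cfg['v'] = 7+4 = 11 → {'v': 11, 's': 9}
sum of values = 20

20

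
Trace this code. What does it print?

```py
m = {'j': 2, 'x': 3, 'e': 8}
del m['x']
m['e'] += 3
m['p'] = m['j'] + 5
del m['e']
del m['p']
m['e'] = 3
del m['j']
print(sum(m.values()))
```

del 'x' → {'j': 2, 'e': 8}
m['e'] = 8+3 = 11 → {'j': 2, 'e': 11}
m['p'] = m['j']+5 = 7 → {'j': 2, 'e': 11, 'p': 7}
del 'e' → {'j': 2, 'p': 7}
del 'p' → {'j': 2}
m['e'] = 3 → {'j': 2, 'e': 3}
del 'j' → {'e': 3}
sum of values = 3

3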